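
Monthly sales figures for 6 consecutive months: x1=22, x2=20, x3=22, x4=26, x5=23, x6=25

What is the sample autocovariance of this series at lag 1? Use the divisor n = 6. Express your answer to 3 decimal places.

0.500

Mean x̄ = (22 + 20 + 22 + 26 + 23 + 25)/6 = 23.0000
Σ_{t=1}^{5}(x_t−x̄)(x_{t+1}−x̄) = 3.0000
γ_1 = 3.0000 / 6 = 0.500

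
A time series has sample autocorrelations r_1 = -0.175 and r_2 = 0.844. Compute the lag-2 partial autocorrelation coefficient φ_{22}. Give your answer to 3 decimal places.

φ_{22} = (r_2 − r_1²) / (1 − r_1²)
r_1² = (-0.175)² = 0.030625
Numerator = 0.844 − 0.0306 = 0.8134; denominator = 1 − 0.0306 = 0.9694
φ_{22} = 0.8134 / 0.9694 = 0.839

0.839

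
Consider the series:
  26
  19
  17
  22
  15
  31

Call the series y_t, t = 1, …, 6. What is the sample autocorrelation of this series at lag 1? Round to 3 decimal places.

Mean ȳ = (26 + 19 + 17 + 22 + 15 + 31)/6 = 21.6667
Σ(y_t−ȳ)(y_{t+1}−ȳ) = (-11.5556) + (12.4444) + (-1.5556) + (-2.2222) + (-62.2222) = -65.1111
Denominator Σ(y_t−ȳ)² = 179.3333
r_1 = -65.1111 / 179.3333 = -0.363

-0.363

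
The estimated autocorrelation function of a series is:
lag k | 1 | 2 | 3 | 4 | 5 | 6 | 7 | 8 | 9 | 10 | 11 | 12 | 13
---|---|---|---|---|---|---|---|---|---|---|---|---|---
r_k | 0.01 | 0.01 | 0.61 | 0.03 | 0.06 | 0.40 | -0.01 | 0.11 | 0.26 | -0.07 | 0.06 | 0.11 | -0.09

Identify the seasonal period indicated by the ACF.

3

The largest autocorrelation is r_3 = 0.61, with weaker echoes at lags 6 (0.40) and 9 (0.26); the remaining lags stay at or below 0.11.
The dominant spike at lag 3 indicates a seasonal period of 3.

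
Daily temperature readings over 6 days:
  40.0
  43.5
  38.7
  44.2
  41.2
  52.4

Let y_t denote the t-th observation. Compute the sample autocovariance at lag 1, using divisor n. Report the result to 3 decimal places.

-4.422

Mean ȳ = (40.0 + 43.5 + 38.7 + 44.2 + 41.2 + 52.4)/6 = 43.3333
Deviations: -3.3333, 0.1667, -4.6333, 0.8667, -2.1333, 9.0667
Σ_{t=1}^{5}(y_t−ȳ)(y_{t+1}−ȳ) = -26.5344
γ_1 = -26.5344 / 6 = -4.422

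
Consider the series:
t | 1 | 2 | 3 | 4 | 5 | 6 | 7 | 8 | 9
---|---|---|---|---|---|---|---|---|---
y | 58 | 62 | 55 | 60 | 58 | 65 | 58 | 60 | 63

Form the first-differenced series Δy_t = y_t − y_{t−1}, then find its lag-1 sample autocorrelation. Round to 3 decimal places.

First differences Δy: 4, -7, 5, -2, 7, -7, 2, 3
Mean of differences = 0.6250
Numerator Σ(Δy_t−Δȳ)(Δy_{t+1}−Δȳ) = -143.1406
Denominator Σ(Δy_t−Δȳ)² = 201.8750
r_1(Δy) = -143.1406 / 201.8750 = -0.709

-0.709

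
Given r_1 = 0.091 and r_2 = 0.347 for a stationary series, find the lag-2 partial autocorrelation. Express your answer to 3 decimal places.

0.342

φ_{22} = (r_2 − r_1²) / (1 − r_1²)
r_1² = (0.091)² = 0.008281
Numerator = 0.347 − 0.0083 = 0.3387; denominator = 1 − 0.0083 = 0.9917
φ_{22} = 0.3387 / 0.9917 = 0.342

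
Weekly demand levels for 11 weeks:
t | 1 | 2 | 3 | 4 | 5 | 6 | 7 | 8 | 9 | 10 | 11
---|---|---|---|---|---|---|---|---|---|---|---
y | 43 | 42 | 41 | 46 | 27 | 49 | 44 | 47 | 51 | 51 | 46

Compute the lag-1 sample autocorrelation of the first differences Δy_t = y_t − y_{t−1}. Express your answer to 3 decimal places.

-0.669

First differences Δy: -1, -1, 5, -19, 22, -5, 3, 4, 0, -5
Mean of differences = 0.3000
Numerator Σ(Δy_t−Δȳ)(Δy_{t+1}−Δȳ) = -632.7900
Denominator Σ(Δy_t−Δȳ)² = 946.1000
r_1(Δy) = -632.7900 / 946.1000 = -0.669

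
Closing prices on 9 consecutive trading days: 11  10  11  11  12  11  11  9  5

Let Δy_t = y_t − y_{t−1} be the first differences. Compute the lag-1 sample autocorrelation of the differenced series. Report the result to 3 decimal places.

0.240

First differences Δy: -1, 1, 0, 1, -1, 0, -2, -4
Mean of differences = -0.7500
Numerator Σ(Δy_t−Δȳ)(Δy_{t+1}−Δȳ) = 4.6875
Denominator Σ(Δy_t−Δȳ)² = 19.5000
r_1(Δy) = 4.6875 / 19.5000 = 0.240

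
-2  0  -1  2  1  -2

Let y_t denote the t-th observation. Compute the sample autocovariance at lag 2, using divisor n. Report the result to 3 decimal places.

Mean ȳ = (-2 + 0 − 1 + 2 + 1 − 2)/6 = -0.3333
Σ_{t=1}^{4}(y_t−ȳ)(y_{t+2}−ȳ) = -2.8889
γ_2 = -2.8889 / 6 = -0.481

-0.481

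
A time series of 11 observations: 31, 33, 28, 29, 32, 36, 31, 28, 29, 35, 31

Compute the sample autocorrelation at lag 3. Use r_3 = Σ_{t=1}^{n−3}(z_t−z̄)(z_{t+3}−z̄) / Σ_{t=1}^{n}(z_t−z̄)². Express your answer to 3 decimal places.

-0.367

Mean z̄ = (31 + 33 + 28 + 29 + 32 + 36 + 31 + 28 + 29 + 35 + 31)/11 = 31.1818
Numerator Σ_{t=1}^{8}(z_t−z̄)(z_{t+3}−z̄) = -26.2810
Denominator Σ(z_t−z̄)² = 71.6364
r_3 = -26.2810 / 71.6364 = -0.367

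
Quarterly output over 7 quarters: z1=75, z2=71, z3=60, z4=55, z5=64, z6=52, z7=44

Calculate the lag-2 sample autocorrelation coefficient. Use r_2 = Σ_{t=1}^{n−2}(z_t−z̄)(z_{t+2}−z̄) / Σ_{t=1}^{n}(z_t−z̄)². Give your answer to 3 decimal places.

Mean z̄ = (75 + 71 + 60 + 55 + 64 + 52 + 44)/7 = 60.1429
Σ(z_t−z̄)(z_{t+2}−z̄) = (-2.1224) + (-55.8367) + (-0.5510) + (41.8776) + (-62.2653) = -78.8980
Denominator Σ(z_t−z̄)² = 706.8571
r_2 = -78.8980 / 706.8571 = -0.112

-0.112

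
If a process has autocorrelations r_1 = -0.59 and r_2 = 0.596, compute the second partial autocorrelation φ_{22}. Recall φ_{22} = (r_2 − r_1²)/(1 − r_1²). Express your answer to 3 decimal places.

φ_{22} = (r_2 − r_1²) / (1 − r_1²)
r_1² = (-0.59)² = 0.3481
Numerator = 0.596 − 0.3481 = 0.2479; denominator = 1 − 0.3481 = 0.6519
φ_{22} = 0.2479 / 0.6519 = 0.380

0.380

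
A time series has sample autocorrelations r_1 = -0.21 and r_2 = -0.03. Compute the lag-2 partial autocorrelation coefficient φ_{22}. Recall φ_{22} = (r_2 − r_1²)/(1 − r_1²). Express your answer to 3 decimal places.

φ_{22} = (r_2 − r_1²) / (1 − r_1²)
r_1² = (-0.21)² = 0.0441
Numerator = -0.03 − 0.0441 = -0.0741; denominator = 1 − 0.0441 = 0.9559
φ_{22} = -0.0741 / 0.9559 = -0.078

-0.078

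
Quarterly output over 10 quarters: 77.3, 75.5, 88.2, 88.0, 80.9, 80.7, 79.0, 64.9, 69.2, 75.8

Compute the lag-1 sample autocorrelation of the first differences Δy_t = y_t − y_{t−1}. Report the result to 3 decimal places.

-0.066

First differences Δy: -1.8, 12.7, -0.2, -7.1, -0.2, -1.7, -14.1, 4.3, 6.6
Mean of differences = -0.1667
Numerator Σ(Δy_t−Δȳ)(Δy_{t+1}−Δȳ) = -31.5778
Denominator Σ(Δy_t−Δȳ)² = 478.5200
r_1(Δy) = -31.5778 / 478.5200 = -0.066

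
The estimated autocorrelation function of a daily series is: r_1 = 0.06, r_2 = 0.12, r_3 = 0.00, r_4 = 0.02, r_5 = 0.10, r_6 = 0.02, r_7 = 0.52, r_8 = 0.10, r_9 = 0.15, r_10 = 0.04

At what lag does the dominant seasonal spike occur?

The largest autocorrelation is r_7 = 0.52; the remaining lags stay at or below 0.15.
The dominant spike at lag 7 indicates a seasonal period of 7.

7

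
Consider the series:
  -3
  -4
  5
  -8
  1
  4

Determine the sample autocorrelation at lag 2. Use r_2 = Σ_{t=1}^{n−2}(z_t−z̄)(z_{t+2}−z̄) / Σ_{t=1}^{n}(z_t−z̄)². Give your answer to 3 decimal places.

-0.110

Mean z̄ = (-3 − 4 + 5 − 8 + 1 + 4)/6 = -0.8333
Σ(z_t−z̄)(z_{t+2}−z̄) = (-12.6389) + (22.6944) + (10.6944) + (-34.6389) = -13.8889
Denominator Σ(z_t−z̄)² = 126.8333
r_2 = -13.8889 / 126.8333 = -0.110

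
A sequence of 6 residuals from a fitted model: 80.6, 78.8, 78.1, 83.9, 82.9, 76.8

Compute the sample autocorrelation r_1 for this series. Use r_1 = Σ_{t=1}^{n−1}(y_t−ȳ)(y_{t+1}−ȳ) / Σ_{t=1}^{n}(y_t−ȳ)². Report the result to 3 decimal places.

Mean ȳ = (80.6 + 78.8 + 78.1 + 83.9 + 82.9 + 76.8)/6 = 80.1833
Deviations from mean: 0.4167, -1.3833, -2.0833, 3.7167, 2.7167, -3.3833
Σ(y_t−ȳ)(y_{t+1}−ȳ) = (-0.5764) + (2.8819) + (-7.7431) + (10.0969) + (-9.1914) = -4.5319
Denominator Σ(y_t−ȳ)² = 39.0683
r_1 = -4.5319 / 39.0683 = -0.116

-0.116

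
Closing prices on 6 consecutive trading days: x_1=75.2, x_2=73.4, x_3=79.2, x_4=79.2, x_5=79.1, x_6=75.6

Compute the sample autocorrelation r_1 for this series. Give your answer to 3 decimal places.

Mean x̄ = (75.2 + 73.4 + 79.2 + 79.2 + 79.1 + 75.6)/6 = 76.9500
Deviations from mean: -1.7500, -3.5500, 2.2500, 2.2500, 2.1500, -1.3500
Σ(x_t−x̄)(x_{t+1}−x̄) = (6.2125) + (-7.9875) + (5.0625) + (4.8375) + (-2.9025) = 5.2225
Denominator Σ(x_t−x̄)² = 32.2350
r_1 = 5.2225 / 32.2350 = 0.162

0.162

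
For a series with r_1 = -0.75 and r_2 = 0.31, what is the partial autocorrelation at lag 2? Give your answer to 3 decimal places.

φ_{22} = (r_2 − r_1²) / (1 − r_1²)
r_1² = (-0.75)² = 0.5625
Numerator = 0.31 − 0.5625 = -0.2525; denominator = 1 − 0.5625 = 0.4375
φ_{22} = -0.2525 / 0.4375 = -0.577

-0.577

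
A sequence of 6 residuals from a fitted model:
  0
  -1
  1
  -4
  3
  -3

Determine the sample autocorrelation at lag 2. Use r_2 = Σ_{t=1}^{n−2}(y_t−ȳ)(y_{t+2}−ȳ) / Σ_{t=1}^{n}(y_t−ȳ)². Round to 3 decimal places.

Mean ȳ = (0 − 1 + 1 − 4 + 3 − 3)/6 = -0.6667
Deviations from mean: 0.6667, -0.3333, 1.6667, -3.3333, 3.6667, -2.3333
Numerator Σ_{t=1}^{4}(y_t−ȳ)(y_{t+2}−ȳ) = 16.1111
Denominator Σ(y_t−ȳ)² = 33.3333
r_2 = 16.1111 / 33.3333 = 0.483

0.483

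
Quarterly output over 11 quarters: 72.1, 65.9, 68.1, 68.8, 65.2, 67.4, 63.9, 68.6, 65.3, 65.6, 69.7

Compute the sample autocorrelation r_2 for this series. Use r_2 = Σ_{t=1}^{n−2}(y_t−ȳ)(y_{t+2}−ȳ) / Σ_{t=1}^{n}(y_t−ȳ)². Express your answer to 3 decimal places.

0.127

Mean ȳ = (72.1 + 65.9 + 68.1 + 68.8 + 65.2 + 67.4 + 63.9 + 68.6 + 65.3 + 65.6 + 69.7)/11 = 67.3273
Numerator Σ_{t=1}^{9}(y_t−ȳ)(y_{t+2}−ȳ) = 7.3721
Denominator Σ(y_t−ȳ)² = 58.2018
r_2 = 7.3721 / 58.2018 = 0.127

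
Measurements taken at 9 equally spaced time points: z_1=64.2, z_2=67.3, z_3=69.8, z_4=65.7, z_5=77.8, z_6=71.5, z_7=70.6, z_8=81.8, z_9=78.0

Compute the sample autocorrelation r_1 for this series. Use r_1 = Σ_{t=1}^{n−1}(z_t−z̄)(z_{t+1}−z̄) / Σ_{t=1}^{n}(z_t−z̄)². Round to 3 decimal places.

0.228

Mean z̄ = (64.2 + 67.3 + 69.8 + 65.7 + 77.8 + 71.5 + 70.6 + 81.8 + 78.0)/9 = 71.8556
Numerator Σ_{t=1}^{8}(z_t−z̄)(z_{t+1}−z̄) = 67.2514
Denominator Σ(z_t−z̄)² = 295.1622
r_1 = 67.2514 / 295.1622 = 0.228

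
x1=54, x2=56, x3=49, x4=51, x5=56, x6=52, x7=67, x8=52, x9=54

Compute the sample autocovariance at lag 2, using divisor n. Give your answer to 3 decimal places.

Mean x̄ = (54 + 56 + 49 + 51 + 56 + 52 + 67 + 52 + 54)/9 = 54.5556
Σ_{t=1}^{7}(x_t−x̄)(x_{t+2}−x̄) = 16.6049
γ_2 = 16.6049 / 9 = 1.845

1.845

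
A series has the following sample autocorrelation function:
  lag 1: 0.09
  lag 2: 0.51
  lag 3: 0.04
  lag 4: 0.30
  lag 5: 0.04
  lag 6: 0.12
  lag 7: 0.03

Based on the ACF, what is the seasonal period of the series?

The largest autocorrelation is r_2 = 0.51, with a weaker echo at lag 4 (0.30); the remaining lags stay at or below 0.12.
The dominant spike at lag 2 indicates a seasonal period of 2.

2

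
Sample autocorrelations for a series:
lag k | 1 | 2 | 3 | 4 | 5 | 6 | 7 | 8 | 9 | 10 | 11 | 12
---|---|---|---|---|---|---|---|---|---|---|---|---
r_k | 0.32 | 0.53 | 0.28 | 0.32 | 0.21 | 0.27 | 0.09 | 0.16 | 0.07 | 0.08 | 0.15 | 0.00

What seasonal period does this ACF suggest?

2

The largest autocorrelation is r_2 = 0.53; the remaining lags stay at or below 0.32.
The dominant spike at lag 2 indicates a seasonal period of 2.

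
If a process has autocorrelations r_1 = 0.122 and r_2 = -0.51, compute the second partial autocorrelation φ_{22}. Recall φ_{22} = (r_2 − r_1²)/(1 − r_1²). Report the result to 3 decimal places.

φ_{22} = (r_2 − r_1²) / (1 − r_1²)
r_1² = (0.122)² = 0.014884
Numerator = -0.51 − 0.0149 = -0.5249; denominator = 1 − 0.0149 = 0.9851
φ_{22} = -0.5249 / 0.9851 = -0.533

-0.533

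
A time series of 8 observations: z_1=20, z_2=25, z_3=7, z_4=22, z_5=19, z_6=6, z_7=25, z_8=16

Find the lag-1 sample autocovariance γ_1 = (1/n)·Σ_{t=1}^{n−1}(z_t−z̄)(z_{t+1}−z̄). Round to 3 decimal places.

Mean z̄ = (20 + 25 + 7 + 22 + 19 + 6 + 25 + 16)/8 = 17.5000
Σ_{t=1}^{7}(z_t−z̄)(z_{t+1}−z̄) = -215.2500
γ_1 = -215.2500 / 8 = -26.906

-26.906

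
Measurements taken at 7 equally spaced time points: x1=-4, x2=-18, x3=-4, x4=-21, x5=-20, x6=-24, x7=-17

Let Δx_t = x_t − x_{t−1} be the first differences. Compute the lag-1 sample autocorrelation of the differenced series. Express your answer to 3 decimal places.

First differences Δx: -14, 14, -17, 1, -4, 7
Mean of differences = -2.1667
Numerator Σ(Δx_t−Δx̄)(Δx_{t+1}−Δx̄) = -500.6944
Denominator Σ(Δx_t−Δx̄)² = 718.8333
r_1(Δx) = -500.6944 / 718.8333 = -0.697

-0.697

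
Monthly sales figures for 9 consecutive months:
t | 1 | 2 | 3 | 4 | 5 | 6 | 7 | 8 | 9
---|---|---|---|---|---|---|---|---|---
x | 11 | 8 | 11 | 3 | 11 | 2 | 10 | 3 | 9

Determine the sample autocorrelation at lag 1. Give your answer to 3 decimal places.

-0.678

Mean x̄ = (11 + 8 + 11 + 3 + 11 + 2 + 10 + 3 + 9)/9 = 7.5556
Numerator Σ_{t=1}^{8}(x_t−x̄)(x_{t+1}−x̄) = -78.7531
Denominator Σ(x_t−x̄)² = 116.2222
r_1 = -78.7531 / 116.2222 = -0.678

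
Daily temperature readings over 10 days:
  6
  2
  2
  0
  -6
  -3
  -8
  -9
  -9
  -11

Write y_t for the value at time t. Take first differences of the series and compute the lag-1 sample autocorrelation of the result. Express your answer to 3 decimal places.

-0.642

First differences Δy: -4, 0, -2, -6, 3, -5, -1, 0, -2
Mean of differences = -1.8889
Numerator Σ(Δy_t−Δȳ)(Δy_{t+1}−Δȳ) = -40.3457
Denominator Σ(Δy_t−Δȳ)² = 62.8889
r_1(Δy) = -40.3457 / 62.8889 = -0.642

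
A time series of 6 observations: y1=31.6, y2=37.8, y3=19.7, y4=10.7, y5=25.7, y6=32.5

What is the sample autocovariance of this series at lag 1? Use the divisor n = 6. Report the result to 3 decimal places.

15.671

Mean ȳ = (31.6 + 37.8 + 19.7 + 10.7 + 25.7 + 32.5)/6 = 26.3333
Σ_{t=1}^{5}(y_t−ȳ)(y_{t+1}−ȳ) = 94.0256
γ_1 = 94.0256 / 6 = 15.671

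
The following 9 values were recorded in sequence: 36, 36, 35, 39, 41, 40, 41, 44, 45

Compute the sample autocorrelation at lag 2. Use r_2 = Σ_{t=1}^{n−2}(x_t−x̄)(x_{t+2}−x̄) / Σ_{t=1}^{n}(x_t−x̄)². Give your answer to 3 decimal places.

Mean x̄ = (36 + 36 + 35 + 39 + 41 + 40 + 41 + 44 + 45)/9 = 39.6667
Numerator Σ_{t=1}^{7}(x_t−x̄)(x_{t+2}−x̄) = 23.4444
Denominator Σ(x_t−x̄)² = 100.0000
r_2 = 23.4444 / 100.0000 = 0.234

0.234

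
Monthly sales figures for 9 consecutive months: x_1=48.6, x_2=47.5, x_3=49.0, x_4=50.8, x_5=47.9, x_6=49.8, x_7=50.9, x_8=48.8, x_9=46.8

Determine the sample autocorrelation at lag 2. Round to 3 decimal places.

Mean x̄ = (48.6 + 47.5 + 49.0 + 50.8 + 47.9 + 49.8 + 50.9 + 48.8 + 46.8)/9 = 48.9000
Σ(x_t−x̄)(x_{t+2}−x̄) = (-0.0300) + (-2.6600) + (-0.1000) + (1.7100) + (-2.0000) + (-0.0900) + (-4.2000) = -7.3700
Denominator Σ(x_t−x̄)² = 15.9000
r_2 = -7.3700 / 15.9000 = -0.464

-0.464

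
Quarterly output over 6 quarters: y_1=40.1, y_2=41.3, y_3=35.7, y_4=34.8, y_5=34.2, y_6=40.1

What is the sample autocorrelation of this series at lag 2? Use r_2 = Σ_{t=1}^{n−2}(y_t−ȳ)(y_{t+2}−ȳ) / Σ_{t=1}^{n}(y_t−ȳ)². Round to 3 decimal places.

Mean ȳ = (40.1 + 41.3 + 35.7 + 34.8 + 34.2 + 40.1)/6 = 37.7000
Deviations from mean: 2.4000, 3.6000, -2.0000, -2.9000, -3.5000, 2.4000
Σ(y_t−ȳ)(y_{t+2}−ȳ) = (-4.8000) + (-10.4400) + (7.0000) + (-6.9600) = -15.2000
Denominator Σ(y_t−ȳ)² = 49.1400
r_2 = -15.2000 / 49.1400 = -0.309

-0.309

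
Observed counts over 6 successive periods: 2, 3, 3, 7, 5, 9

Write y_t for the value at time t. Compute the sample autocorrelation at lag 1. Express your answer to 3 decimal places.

Mean ȳ = (2 + 3 + 3 + 7 + 5 + 9)/6 = 4.8333
Deviations from mean: -2.8333, -1.8333, -1.8333, 2.1667, 0.1667, 4.1667
Numerator Σ_{t=1}^{5}(y_t−ȳ)(y_{t+1}−ȳ) = 5.6389
Denominator Σ(y_t−ȳ)² = 36.8333
r_1 = 5.6389 / 36.8333 = 0.153

0.153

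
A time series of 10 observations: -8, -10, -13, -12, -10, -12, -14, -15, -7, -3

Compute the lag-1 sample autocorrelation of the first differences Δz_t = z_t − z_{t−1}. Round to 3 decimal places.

First differences Δz: -2, -3, 1, 2, -2, -2, -1, 8, 4
Mean of differences = 0.5556
Numerator Σ(Δz_t−Δz̄)(Δz_{t+1}−Δz̄) = 29.0247
Denominator Σ(Δz_t−Δz̄)² = 104.2222
r_1(Δz) = 29.0247 / 104.2222 = 0.278

0.278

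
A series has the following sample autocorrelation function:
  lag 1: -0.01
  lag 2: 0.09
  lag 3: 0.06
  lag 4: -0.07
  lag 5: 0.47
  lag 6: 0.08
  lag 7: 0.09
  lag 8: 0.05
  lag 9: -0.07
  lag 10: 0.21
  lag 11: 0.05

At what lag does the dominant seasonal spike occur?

The largest autocorrelation is r_5 = 0.47, with a weaker echo at lag 10 (0.21); the remaining lags stay at or below 0.09.
The dominant spike at lag 5 indicates a seasonal period of 5.

5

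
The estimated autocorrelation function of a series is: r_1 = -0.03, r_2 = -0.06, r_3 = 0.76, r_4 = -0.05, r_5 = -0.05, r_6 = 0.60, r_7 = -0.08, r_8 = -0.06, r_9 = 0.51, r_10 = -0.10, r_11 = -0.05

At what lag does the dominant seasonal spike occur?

The largest autocorrelation is r_3 = 0.76, with weaker echoes at lags 6 (0.60) and 9 (0.51); the remaining lags stay at or below -0.03.
The dominant spike at lag 3 indicates a seasonal period of 3.

3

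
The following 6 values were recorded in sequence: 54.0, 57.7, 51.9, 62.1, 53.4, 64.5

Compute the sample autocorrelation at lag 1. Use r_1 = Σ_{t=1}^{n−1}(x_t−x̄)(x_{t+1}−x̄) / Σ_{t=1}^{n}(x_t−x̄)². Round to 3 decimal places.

-0.586

Mean x̄ = (54.0 + 57.7 + 51.9 + 62.1 + 53.4 + 64.5)/6 = 57.2667
Deviations from mean: -3.2667, 0.4333, -5.3667, 4.8333, -3.8667, 7.2333
Σ(x_t−x̄)(x_{t+1}−x̄) = (-1.4156) + (-2.3256) + (-25.9389) + (-18.6889) + (-27.9689) = -76.3378
Denominator Σ(x_t−x̄)² = 130.2933
r_1 = -76.3378 / 130.2933 = -0.586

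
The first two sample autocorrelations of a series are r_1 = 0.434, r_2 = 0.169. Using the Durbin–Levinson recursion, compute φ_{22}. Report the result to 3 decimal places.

-0.024

φ_{22} = (r_2 − r_1²) / (1 − r_1²)
r_1² = (0.434)² = 0.188356
Numerator = 0.169 − 0.1884 = -0.0194; denominator = 1 − 0.1884 = 0.8116
φ_{22} = -0.0194 / 0.8116 = -0.024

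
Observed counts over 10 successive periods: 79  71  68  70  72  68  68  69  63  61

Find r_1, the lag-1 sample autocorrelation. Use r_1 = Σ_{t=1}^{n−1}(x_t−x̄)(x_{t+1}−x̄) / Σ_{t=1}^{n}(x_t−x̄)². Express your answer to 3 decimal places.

Mean x̄ = (79 + 71 + 68 + 70 + 72 + 68 + 68 + 69 + 63 + 61)/10 = 68.9000
Numerator Σ_{t=1}^{9}(x_t−x̄)(x_{t+1}−x̄) = 65.6900
Denominator Σ(x_t−x̄)² = 216.9000
r_1 = 65.6900 / 216.9000 = 0.303

0.303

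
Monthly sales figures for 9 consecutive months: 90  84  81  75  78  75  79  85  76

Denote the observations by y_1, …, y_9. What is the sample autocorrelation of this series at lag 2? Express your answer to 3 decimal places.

Mean ȳ = (90 + 84 + 81 + 75 + 78 + 75 + 79 + 85 + 76)/9 = 80.3333
Σ(y_t−ȳ)(y_{t+2}−ȳ) = (6.4444) + (-19.5556) + (-1.5556) + (28.4444) + (3.1111) + (-24.8889) + (5.7778) = -2.2222
Denominator Σ(y_t−ȳ)² = 212.0000
r_2 = -2.2222 / 212.0000 = -0.010

-0.010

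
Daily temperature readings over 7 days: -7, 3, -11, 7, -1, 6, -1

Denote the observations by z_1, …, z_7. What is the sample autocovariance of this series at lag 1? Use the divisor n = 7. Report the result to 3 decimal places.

-21.149

Mean z̄ = (-7 + 3 − 11 + 7 − 1 + 6 − 1)/7 = -0.5714
Σ_{t=1}^{6}(z_t−z̄)(z_{t+1}−z̄) = -148.0408
γ_1 = -148.0408 / 7 = -21.149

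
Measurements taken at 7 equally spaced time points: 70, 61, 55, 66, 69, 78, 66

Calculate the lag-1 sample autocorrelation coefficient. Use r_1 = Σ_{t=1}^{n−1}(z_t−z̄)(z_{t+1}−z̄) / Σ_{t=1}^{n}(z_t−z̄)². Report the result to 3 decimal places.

Mean z̄ = (70 + 61 + 55 + 66 + 69 + 78 + 66)/7 = 66.4286
Deviations from mean: 3.5714, -5.4286, -11.4286, -0.4286, 2.5714, 11.5714, -0.4286
Numerator Σ_{t=1}^{6}(z_t−z̄)(z_{t+1}−z̄) = 71.2449
Denominator Σ(z_t−z̄)² = 313.7143
r_1 = 71.2449 / 313.7143 = 0.227

0.227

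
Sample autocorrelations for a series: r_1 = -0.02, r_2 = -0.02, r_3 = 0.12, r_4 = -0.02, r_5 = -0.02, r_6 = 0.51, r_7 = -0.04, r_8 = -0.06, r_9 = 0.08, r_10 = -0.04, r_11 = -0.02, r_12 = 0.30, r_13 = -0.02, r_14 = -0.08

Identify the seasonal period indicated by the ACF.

The largest autocorrelation is r_6 = 0.51, with a weaker echo at lag 12 (0.30); the remaining lags stay at or below 0.12.
The dominant spike at lag 6 indicates a seasonal period of 6.

6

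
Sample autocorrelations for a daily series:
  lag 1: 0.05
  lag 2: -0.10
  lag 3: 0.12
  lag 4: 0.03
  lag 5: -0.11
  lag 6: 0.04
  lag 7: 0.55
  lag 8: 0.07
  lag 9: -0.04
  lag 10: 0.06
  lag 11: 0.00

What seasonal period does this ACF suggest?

7

The largest autocorrelation is r_7 = 0.55; the remaining lags stay at or below 0.12.
The dominant spike at lag 7 indicates a seasonal period of 7.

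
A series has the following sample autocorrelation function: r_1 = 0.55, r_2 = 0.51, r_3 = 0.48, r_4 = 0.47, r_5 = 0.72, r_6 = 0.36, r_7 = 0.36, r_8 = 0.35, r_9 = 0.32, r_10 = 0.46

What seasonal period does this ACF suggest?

5

The largest autocorrelation is r_5 = 0.72; the remaining lags stay at or below 0.55. The elevated value at lag 1 (0.55), dropping to 0.51 at lag 2, reflects decaying short-term dependence rather than seasonality.
The dominant spike at lag 5 indicates a seasonal period of 5.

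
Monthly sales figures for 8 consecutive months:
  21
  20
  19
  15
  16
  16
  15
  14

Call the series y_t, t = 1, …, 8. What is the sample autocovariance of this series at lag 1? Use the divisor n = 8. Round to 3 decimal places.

Mean ȳ = (21 + 20 + 19 + 15 + 16 + 16 + 15 + 14)/8 = 17.0000
Σ_{t=1}^{7}(y_t−ȳ)(y_{t+1}−ȳ) = 25.0000
γ_1 = 25.0000 / 8 = 3.125

3.125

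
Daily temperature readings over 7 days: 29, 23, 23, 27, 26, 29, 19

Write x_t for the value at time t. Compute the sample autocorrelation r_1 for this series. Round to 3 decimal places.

-0.327

Mean x̄ = (29 + 23 + 23 + 27 + 26 + 29 + 19)/7 = 25.1429
Deviations from mean: 3.8571, -2.1429, -2.1429, 1.8571, 0.8571, 3.8571, -6.1429
Σ(x_t−x̄)(x_{t+1}−x̄) = (-8.2653) + (4.5918) + (-3.9796) + (1.5918) + (3.3061) + (-23.6939) = -26.4490
Denominator Σ(x_t−x̄)² = 80.8571
r_1 = -26.4490 / 80.8571 = -0.327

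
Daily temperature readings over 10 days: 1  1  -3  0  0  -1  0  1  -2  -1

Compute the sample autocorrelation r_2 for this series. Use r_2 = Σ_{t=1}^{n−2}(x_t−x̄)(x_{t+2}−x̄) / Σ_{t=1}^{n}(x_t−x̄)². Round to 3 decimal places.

-0.398

Mean x̄ = (1 + 1 − 3 + 0 + 0 − 1 + 0 + 1 − 2 − 1)/10 = -0.4000
Numerator Σ_{t=1}^{8}(x_t−x̄)(x_{t+2}−x̄) = -6.5200
Denominator Σ(x_t−x̄)² = 16.4000
r_2 = -6.5200 / 16.4000 = -0.398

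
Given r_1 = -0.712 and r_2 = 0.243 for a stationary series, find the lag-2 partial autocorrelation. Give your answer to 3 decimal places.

φ_{22} = (r_2 − r_1²) / (1 − r_1²)
r_1² = (-0.712)² = 0.506944
Numerator = 0.243 − 0.5069 = -0.2639; denominator = 1 − 0.5069 = 0.4931
φ_{22} = -0.2639 / 0.4931 = -0.535

-0.535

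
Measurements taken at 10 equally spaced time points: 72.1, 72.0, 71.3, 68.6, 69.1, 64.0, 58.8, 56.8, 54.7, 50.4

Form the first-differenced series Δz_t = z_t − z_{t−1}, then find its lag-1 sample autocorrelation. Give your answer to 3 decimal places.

0.019

First differences Δz: -0.1, -0.7, -2.7, 0.5, -5.1, -5.2, -2.0, -2.1, -4.3
Mean of differences = -2.4111
Numerator Σ(Δz_t−Δz̄)(Δz_{t+1}−Δz̄) = 0.6843
Denominator Σ(Δz_t−Δz̄)² = 35.6689
r_1(Δz) = 0.6843 / 35.6689 = 0.019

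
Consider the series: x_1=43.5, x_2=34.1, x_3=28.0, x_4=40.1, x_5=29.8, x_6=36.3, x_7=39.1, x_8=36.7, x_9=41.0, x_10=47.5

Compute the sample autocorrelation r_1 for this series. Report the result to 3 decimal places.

0.022

Mean x̄ = (43.5 + 34.1 + 28.0 + 40.1 + 29.8 + 36.3 + 39.1 + 36.7 + 41.0 + 47.5)/10 = 37.6100
Numerator Σ_{t=1}^{9}(x_t−x̄)(x_{t+1}−x̄) = 7.0469
Denominator Σ(x_t−x̄)² = 320.6290
r_1 = 7.0469 / 320.6290 = 0.022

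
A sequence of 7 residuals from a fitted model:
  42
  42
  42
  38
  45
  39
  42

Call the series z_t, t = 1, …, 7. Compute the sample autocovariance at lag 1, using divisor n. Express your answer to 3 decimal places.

-3.373

Mean z̄ = (42 + 42 + 42 + 38 + 45 + 39 + 42)/7 = 41.4286
Deviations: 0.5714, 0.5714, 0.5714, -3.4286, 3.5714, -2.4286, 0.5714
Σ_{t=1}^{6}(z_t−z̄)(z_{t+1}−z̄) = -23.6122
γ_1 = -23.6122 / 7 = -3.373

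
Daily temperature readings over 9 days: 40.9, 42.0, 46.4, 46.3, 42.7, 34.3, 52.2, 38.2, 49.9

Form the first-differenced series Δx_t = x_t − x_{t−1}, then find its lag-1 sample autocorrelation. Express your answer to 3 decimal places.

First differences Δx: 1.1, 4.4, -0.1, -3.6, -8.4, 17.9, -14.0, 11.7
Mean of differences = 1.1250
Numerator Σ(Δx_t−Δx̄)(Δx_{t+1}−Δx̄) = -526.7506
Denominator Σ(Δx_t−Δx̄)² = 747.2750
r_1(Δx) = -526.7506 / 747.2750 = -0.705

-0.705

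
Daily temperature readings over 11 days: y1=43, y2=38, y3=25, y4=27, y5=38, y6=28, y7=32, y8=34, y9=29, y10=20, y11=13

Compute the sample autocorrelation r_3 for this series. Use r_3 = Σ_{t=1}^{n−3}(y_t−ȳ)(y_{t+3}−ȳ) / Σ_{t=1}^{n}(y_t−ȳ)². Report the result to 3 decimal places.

Mean ȳ = (43 + 38 + 25 + 27 + 38 + 28 + 32 + 34 + 29 + 20 + 13)/11 = 29.7273
Numerator Σ_{t=1}^{8}(y_t−ȳ)(y_{t+3}−ȳ) = -22.7686
Denominator Σ(y_t−ȳ)² = 744.1818
r_3 = -22.7686 / 744.1818 = -0.031

-0.031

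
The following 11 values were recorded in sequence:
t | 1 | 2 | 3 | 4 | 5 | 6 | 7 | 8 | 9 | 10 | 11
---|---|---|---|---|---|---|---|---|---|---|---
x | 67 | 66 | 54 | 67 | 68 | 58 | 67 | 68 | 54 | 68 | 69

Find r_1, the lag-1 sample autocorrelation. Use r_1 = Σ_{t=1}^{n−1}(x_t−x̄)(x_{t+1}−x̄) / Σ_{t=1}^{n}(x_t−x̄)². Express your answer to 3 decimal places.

Mean x̄ = (67 + 66 + 54 + 67 + 68 + 58 + 67 + 68 + 54 + 68 + 69)/11 = 64.1818
Numerator Σ_{t=1}^{10}(x_t−x̄)(x_{t+1}−x̄) = -120.9421
Denominator Σ(x_t−x̄)² = 339.6364
r_1 = -120.9421 / 339.6364 = -0.356

-0.356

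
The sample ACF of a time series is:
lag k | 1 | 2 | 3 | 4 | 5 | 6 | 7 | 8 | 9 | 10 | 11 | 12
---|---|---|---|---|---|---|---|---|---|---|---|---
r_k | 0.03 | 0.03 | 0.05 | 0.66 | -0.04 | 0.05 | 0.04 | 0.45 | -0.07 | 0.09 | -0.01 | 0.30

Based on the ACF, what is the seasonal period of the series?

The largest autocorrelation is r_4 = 0.66, with weaker echoes at lags 8 (0.45) and 12 (0.30); the remaining lags stay at or below 0.09.
The dominant spike at lag 4 indicates a seasonal period of 4.

4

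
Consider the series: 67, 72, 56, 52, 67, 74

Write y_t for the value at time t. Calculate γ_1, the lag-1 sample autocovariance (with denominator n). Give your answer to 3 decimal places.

Mean ȳ = (67 + 72 + 56 + 52 + 67 + 74)/6 = 64.6667
Deviations: 2.3333, 7.3333, -8.6667, -12.6667, 2.3333, 9.3333
Σ_{t=1}^{5}(y_t−ȳ)(y_{t+1}−ȳ) = 55.5556
γ_1 = 55.5556 / 6 = 9.259

9.259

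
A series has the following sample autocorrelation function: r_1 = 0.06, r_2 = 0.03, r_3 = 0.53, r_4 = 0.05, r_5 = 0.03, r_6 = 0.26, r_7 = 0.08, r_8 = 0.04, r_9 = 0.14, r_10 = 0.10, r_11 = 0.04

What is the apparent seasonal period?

3

The largest autocorrelation is r_3 = 0.53, with a weaker echo at lag 6 (0.26); the remaining lags stay at or below 0.14.
The dominant spike at lag 3 indicates a seasonal period of 3.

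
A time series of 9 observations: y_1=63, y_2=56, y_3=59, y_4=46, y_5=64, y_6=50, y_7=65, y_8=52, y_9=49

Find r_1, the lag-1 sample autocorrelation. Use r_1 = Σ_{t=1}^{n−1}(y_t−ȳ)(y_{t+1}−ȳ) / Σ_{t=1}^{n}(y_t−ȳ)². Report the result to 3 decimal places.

Mean ȳ = (63 + 56 + 59 + 46 + 64 + 50 + 65 + 52 + 49)/9 = 56.0000
Numerator Σ_{t=1}^{8}(y_t−ȳ)(y_{t+1}−ȳ) = -220.0000
Denominator Σ(y_t−ȳ)² = 404.0000
r_1 = -220.0000 / 404.0000 = -0.545

-0.545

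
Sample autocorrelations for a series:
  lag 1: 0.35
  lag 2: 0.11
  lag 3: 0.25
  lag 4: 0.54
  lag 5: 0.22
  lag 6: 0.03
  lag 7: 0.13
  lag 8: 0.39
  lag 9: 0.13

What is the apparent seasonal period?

4

The largest autocorrelation is r_4 = 0.54, with a weaker echo at lag 8 (0.39); the remaining lags stay at or below 0.35. The elevated value at lag 1 (0.35), dropping to 0.11 at lag 2, reflects decaying short-term dependence rather than seasonality.
The dominant spike at lag 4 indicates a seasonal period of 4.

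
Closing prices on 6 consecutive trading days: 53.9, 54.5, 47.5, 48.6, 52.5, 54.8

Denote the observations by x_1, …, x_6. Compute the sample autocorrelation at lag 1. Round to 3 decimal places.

Mean x̄ = (53.9 + 54.5 + 47.5 + 48.6 + 52.5 + 54.8)/6 = 51.9667
Σ(x_t−x̄)(x_{t+1}−x̄) = (4.8978) + (-11.3156) + (15.0378) + (-1.7956) + (1.5111) = 8.3356
Denominator Σ(x_t−x̄)² = 49.7533
r_1 = 8.3356 / 49.7533 = 0.168

0.168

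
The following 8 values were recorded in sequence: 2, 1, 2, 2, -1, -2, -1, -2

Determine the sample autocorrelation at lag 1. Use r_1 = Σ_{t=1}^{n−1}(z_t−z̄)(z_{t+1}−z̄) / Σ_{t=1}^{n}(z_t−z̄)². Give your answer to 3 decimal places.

Mean z̄ = (2 + 1 + 2 + 2 − 1 − 2 − 1 − 2)/8 = 0.1250
Deviations from mean: 1.8750, 0.8750, 1.8750, 1.8750, -1.1250, -2.1250, -1.1250, -2.1250
Σ(z_t−z̄)(z_{t+1}−z̄) = (1.6406) + (1.6406) + (3.5156) + (-2.1094) + (2.3906) + (2.3906) + (2.3906) = 11.8594
Denominator Σ(z_t−z̄)² = 22.8750
r_1 = 11.8594 / 22.8750 = 0.518

0.518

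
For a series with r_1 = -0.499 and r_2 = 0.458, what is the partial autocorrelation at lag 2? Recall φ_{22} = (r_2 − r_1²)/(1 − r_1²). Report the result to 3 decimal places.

φ_{22} = (r_2 − r_1²) / (1 − r_1²)
r_1² = (-0.499)² = 0.249001
Numerator = 0.458 − 0.2490 = 0.2090; denominator = 1 − 0.2490 = 0.7510
φ_{22} = 0.2090 / 0.7510 = 0.278

0.278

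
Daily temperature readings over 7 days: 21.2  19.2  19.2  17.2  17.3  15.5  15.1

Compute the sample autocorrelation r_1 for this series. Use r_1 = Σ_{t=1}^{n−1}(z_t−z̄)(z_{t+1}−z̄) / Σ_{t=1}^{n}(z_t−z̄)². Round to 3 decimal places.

0.473

Mean z̄ = (21.2 + 19.2 + 19.2 + 17.2 + 17.3 + 15.5 + 15.1)/7 = 17.8143
Deviations from mean: 3.3857, 1.3857, 1.3857, -0.6143, -0.5143, -2.3143, -2.7143
Σ(z_t−z̄)(z_{t+1}−z̄) = (4.6916) + (1.9202) + (-0.8512) + (0.3159) + (1.1902) + (6.2816) = 13.5484
Denominator Σ(z_t−z̄)² = 28.6686
r_1 = 13.5484 / 28.6686 = 0.473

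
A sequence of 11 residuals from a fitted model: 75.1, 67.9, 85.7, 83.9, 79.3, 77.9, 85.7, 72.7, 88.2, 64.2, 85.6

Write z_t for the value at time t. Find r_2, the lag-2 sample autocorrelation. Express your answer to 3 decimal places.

0.228

Mean z̄ = (75.1 + 67.9 + 85.7 + 83.9 + 79.3 + 77.9 + 85.7 + 72.7 + 88.2 + 64.2 + 85.6)/11 = 78.7455
Numerator Σ_{t=1}^{9}(z_t−z̄)(z_{t+2}−z̄) = 145.7031
Denominator Σ(z_t−z̄)² = 639.7273
r_2 = 145.7031 / 639.7273 = 0.228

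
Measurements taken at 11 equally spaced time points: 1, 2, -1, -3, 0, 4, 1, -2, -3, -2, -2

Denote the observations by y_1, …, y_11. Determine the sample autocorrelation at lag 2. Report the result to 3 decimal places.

-0.438

Mean ȳ = (1 + 2 − 1 − 3 + 0 + 4 + 1 − 2 − 3 − 2 − 2)/11 = -0.4545
Numerator Σ_{t=1}^{9}(y_t−ȳ)(y_{t+2}−ȳ) = -22.2314
Denominator Σ(y_t−ȳ)² = 50.7273
r_2 = -22.2314 / 50.7273 = -0.438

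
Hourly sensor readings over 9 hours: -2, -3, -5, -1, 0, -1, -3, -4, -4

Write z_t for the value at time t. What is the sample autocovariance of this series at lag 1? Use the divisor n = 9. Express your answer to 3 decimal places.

Mean z̄ = (-2 − 3 − 5 − 1 + 0 − 1 − 3 − 4 − 4)/9 = -2.5556
Σ_{t=1}^{8}(z_t−z̄)(z_{t+1}−z̄) = 7.0247
γ_1 = 7.0247 / 9 = 0.781

0.781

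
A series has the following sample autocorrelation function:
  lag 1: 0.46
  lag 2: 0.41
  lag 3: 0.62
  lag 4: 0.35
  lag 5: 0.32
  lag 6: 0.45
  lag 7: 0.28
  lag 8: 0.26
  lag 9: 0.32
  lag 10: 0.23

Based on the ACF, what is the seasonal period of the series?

3

The largest autocorrelation is r_3 = 0.62; the remaining lags stay at or below 0.46. The elevated value at lag 1 (0.46), dropping to 0.41 at lag 2, reflects decaying short-term dependence rather than seasonality.
The dominant spike at lag 3 indicates a seasonal period of 3.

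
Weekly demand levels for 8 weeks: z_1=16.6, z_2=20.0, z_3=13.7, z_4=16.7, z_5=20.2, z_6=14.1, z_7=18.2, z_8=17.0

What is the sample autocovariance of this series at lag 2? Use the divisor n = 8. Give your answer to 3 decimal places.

Mean z̄ = (16.6 + 20.0 + 13.7 + 16.7 + 20.2 + 14.1 + 18.2 + 17.0)/8 = 17.0625
Deviations: -0.4625, 2.9375, -3.3625, -0.3625, 3.1375, -2.9625, 1.1375, -0.0625
Σ_{t=1}^{6}(z_t−z̄)(z_{t+2}−z̄) = -5.2316
γ_2 = -5.2316 / 8 = -0.654

-0.654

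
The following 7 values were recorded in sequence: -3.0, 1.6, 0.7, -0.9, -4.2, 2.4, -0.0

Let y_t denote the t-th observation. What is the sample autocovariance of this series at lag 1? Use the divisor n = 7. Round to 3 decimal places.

Mean ȳ = (-3.0 + 1.6 + 0.7 − 0.9 − 4.2 + 2.4 − 0.0)/7 = -0.4857
Σ_{t=1}^{6}(y_t−ȳ)(y_{t+1}−ȳ) = -11.0402
γ_1 = -11.0402 / 7 = -1.577

-1.577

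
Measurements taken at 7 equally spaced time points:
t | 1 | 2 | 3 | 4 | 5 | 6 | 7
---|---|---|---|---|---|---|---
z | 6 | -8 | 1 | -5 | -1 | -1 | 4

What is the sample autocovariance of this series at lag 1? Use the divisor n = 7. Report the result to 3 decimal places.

Mean z̄ = (6 − 8 + 1 − 5 − 1 − 1 + 4)/7 = -0.5714
Deviations: 6.5714, -7.4286, 1.5714, -4.4286, -0.4286, -0.4286, 4.5714
Σ_{t=1}^{6}(z_t−z̄)(z_{t+1}−z̄) = -67.3265
γ_1 = -67.3265 / 7 = -9.618

-9.618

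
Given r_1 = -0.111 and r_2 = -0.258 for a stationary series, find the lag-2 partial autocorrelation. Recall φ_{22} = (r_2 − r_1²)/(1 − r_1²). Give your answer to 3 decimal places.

φ_{22} = (r_2 − r_1²) / (1 − r_1²)
r_1² = (-0.111)² = 0.012321
Numerator = -0.258 − 0.0123 = -0.2703; denominator = 1 − 0.0123 = 0.9877
φ_{22} = -0.2703 / 0.9877 = -0.274

-0.274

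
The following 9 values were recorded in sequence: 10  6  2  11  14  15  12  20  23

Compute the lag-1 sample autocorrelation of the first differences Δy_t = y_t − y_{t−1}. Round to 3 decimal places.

-0.100

First differences Δy: -4, -4, 9, 3, 1, -3, 8, 3
Mean of differences = 1.6250
Numerator Σ(Δy_t−Δȳ)(Δy_{t+1}−Δȳ) = -18.3906
Denominator Σ(Δy_t−Δȳ)² = 183.8750
r_1(Δy) = -18.3906 / 183.8750 = -0.100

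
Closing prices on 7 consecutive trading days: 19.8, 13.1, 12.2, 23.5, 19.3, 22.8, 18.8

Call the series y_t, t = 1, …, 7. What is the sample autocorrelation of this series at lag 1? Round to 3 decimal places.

0.037

Mean ȳ = (19.8 + 13.1 + 12.2 + 23.5 + 19.3 + 22.8 + 18.8)/7 = 18.5000
Deviations from mean: 1.3000, -5.4000, -6.3000, 5.0000, 0.8000, 4.3000, 0.3000
Σ(y_t−ȳ)(y_{t+1}−ȳ) = (-7.0200) + (34.0200) + (-31.5000) + (4.0000) + (3.4400) + (1.2900) = 4.2300
Denominator Σ(y_t−ȳ)² = 114.7600
r_1 = 4.2300 / 114.7600 = 0.037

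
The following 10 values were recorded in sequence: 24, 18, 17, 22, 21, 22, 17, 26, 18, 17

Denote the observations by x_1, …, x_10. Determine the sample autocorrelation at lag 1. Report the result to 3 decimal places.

Mean x̄ = (24 + 18 + 17 + 22 + 21 + 22 + 17 + 26 + 18 + 17)/10 = 20.2000
Numerator Σ_{t=1}^{9}(x_t−x̄)(x_{t+1}−x̄) = -34.2400
Denominator Σ(x_t−x̄)² = 95.6000
r_1 = -34.2400 / 95.6000 = -0.358

-0.358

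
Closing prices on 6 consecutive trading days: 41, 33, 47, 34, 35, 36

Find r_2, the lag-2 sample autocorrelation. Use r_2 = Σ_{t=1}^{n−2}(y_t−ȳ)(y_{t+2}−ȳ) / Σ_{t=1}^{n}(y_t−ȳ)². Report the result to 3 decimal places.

0.205

Mean ȳ = (41 + 33 + 47 + 34 + 35 + 36)/6 = 37.6667
Σ(y_t−ȳ)(y_{t+2}−ȳ) = (31.1111) + (17.1111) + (-24.8889) + (6.1111) = 29.4444
Denominator Σ(y_t−ȳ)² = 143.3333
r_2 = 29.4444 / 143.3333 = 0.205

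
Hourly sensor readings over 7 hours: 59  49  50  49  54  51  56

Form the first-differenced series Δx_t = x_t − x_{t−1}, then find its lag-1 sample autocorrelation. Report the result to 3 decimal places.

First differences Δx: -10, 1, -1, 5, -3, 5
Mean of differences = -0.5000
Numerator Σ(Δx_t−Δx̄)(Δx_{t+1}−Δx̄) = -45.2500
Denominator Σ(Δx_t−Δx̄)² = 159.5000
r_1(Δx) = -45.2500 / 159.5000 = -0.284

-0.284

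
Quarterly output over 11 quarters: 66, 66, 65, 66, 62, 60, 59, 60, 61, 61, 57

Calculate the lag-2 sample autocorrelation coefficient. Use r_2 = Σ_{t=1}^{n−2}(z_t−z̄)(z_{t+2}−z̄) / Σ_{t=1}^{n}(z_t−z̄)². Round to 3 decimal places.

Mean z̄ = (66 + 66 + 65 + 66 + 62 + 60 + 59 + 60 + 61 + 61 + 57)/11 = 62.0909
Numerator Σ_{t=1}^{9}(z_t−z̄)(z_{t+2}−z̄) = 34.0744
Denominator Σ(z_t−z̄)² = 100.9091
r_2 = 34.0744 / 100.9091 = 0.338

0.338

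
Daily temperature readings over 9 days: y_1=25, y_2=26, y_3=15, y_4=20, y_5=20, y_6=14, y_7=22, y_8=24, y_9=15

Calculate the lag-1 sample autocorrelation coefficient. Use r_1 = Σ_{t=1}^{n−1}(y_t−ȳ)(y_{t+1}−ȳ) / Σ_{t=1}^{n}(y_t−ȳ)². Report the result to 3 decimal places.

-0.145

Mean ȳ = (25 + 26 + 15 + 20 + 20 + 14 + 22 + 24 + 15)/9 = 20.1111
Numerator Σ_{t=1}^{8}(y_t−ȳ)(y_{t+1}−ȳ) = -24.1235
Denominator Σ(y_t−ȳ)² = 166.8889
r_1 = -24.1235 / 166.8889 = -0.145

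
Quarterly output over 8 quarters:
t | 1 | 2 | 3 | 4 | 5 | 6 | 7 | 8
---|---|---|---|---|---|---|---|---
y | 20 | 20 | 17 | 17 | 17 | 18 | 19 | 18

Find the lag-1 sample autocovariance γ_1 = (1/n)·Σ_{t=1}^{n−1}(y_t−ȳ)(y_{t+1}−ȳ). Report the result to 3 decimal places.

0.492

Mean ȳ = (20 + 20 + 17 + 17 + 17 + 18 + 19 + 18)/8 = 18.2500
Σ_{t=1}^{7}(y_t−ȳ)(y_{t+1}−ȳ) = 3.9375
γ_1 = 3.9375 / 8 = 0.492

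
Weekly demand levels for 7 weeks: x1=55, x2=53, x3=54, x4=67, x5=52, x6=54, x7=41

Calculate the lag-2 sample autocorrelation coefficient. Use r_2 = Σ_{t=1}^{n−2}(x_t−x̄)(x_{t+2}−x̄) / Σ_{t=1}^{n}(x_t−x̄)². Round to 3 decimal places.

Mean x̄ = (55 + 53 + 54 + 67 + 52 + 54 + 41)/7 = 53.7143
Deviations from mean: 1.2857, -0.7143, 0.2857, 13.2857, -1.7143, 0.2857, -12.7143
Σ(x_t−x̄)(x_{t+2}−x̄) = (0.3673) + (-9.4898) + (-0.4898) + (3.7959) + (21.7959) = 15.9796
Denominator Σ(x_t−x̄)² = 343.4286
r_2 = 15.9796 / 343.4286 = 0.047

0.047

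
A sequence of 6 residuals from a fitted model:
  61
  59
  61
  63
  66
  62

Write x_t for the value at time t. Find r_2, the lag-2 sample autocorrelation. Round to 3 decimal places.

Mean x̄ = (61 + 59 + 61 + 63 + 66 + 62)/6 = 62.0000
Deviations from mean: -1.0000, -3.0000, -1.0000, 1.0000, 4.0000, 0.0000
Numerator Σ_{t=1}^{4}(x_t−x̄)(x_{t+2}−x̄) = -6.0000
Denominator Σ(x_t−x̄)² = 28.0000
r_2 = -6.0000 / 28.0000 = -0.214

-0.214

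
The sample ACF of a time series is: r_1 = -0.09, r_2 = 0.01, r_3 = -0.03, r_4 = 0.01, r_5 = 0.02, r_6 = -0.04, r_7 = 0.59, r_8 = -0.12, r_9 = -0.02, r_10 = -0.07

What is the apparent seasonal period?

7

The largest autocorrelation is r_7 = 0.59; the remaining lags stay at or below 0.02.
The dominant spike at lag 7 indicates a seasonal period of 7.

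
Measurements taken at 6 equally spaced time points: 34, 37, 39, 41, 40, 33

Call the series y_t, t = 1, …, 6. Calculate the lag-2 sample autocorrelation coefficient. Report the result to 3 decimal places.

-0.342

Mean ȳ = (34 + 37 + 39 + 41 + 40 + 33)/6 = 37.3333
Deviations from mean: -3.3333, -0.3333, 1.6667, 3.6667, 2.6667, -4.3333
Numerator Σ_{t=1}^{4}(y_t−ȳ)(y_{t+2}−ȳ) = -18.2222
Denominator Σ(y_t−ȳ)² = 53.3333
r_2 = -18.2222 / 53.3333 = -0.342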